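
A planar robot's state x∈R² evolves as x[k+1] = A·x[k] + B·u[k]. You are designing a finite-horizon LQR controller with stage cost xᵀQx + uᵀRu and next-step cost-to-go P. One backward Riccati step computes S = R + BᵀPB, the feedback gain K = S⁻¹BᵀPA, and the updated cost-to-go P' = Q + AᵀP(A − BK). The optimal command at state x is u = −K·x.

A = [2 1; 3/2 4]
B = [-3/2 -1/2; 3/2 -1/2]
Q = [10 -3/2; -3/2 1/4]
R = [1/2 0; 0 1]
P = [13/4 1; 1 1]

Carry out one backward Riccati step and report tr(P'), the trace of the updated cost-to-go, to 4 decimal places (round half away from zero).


BᵀP = [-3.3750 0.0000; -2.1250 -1.0000]
S = R + BᵀPB = [1/2 0; 0 1] + [5.0625 1.6875; 1.6875 1.5625] = [5.5625 1.6875; 1.6875 2.5625]
BᵀPA = [-6.7500 -3.3750; -5.7500 -6.1250]
K = S⁻¹·BᵀPA = [-0.6658 0.1479; -1.8055 -2.4877]
A−BK = [0.0986 -0.0219; 1.5959 2.5342]
AᵀP(A−BK) = [6.3747 8.6945; 8.6945 12.5123]
P' = Q + AᵀP(A−BK) = [16.3747 7.1945; 7.1945 12.7623]
tr(P') = 29.1370

29.1370


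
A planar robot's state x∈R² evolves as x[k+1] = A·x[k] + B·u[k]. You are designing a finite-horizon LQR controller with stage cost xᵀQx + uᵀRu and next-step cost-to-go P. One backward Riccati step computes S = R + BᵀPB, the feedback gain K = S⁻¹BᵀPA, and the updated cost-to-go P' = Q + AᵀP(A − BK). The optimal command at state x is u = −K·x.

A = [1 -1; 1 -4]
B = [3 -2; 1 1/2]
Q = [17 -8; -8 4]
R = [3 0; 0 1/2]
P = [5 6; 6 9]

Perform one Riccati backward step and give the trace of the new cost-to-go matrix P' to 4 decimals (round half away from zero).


BᵀP = [21.0000 27.0000; -7.0000 -7.5000]
S = R + BᵀPB = [3 0; 0 1/2] + [90.0000 -28.5000; -28.5000 10.2500] = [93.0000 -28.5000; -28.5000 10.7500]
BᵀPA = [48.0000 -129.0000; -14.5000 37.0000]
K = S⁻¹·BᵀPA = [0.5480 -1.7720; 0.1040 -1.2560]
A−BK = [-0.4360 1.8040; 0.4000 -1.6000]
AᵀP(A−BK) = [1.2040 -4.1560; -4.1560 14.8840]
P' = Q + AᵀP(A−BK) = [18.2040 -12.1560; -12.1560 18.8840]
tr(P') = 37.0880

37.0880


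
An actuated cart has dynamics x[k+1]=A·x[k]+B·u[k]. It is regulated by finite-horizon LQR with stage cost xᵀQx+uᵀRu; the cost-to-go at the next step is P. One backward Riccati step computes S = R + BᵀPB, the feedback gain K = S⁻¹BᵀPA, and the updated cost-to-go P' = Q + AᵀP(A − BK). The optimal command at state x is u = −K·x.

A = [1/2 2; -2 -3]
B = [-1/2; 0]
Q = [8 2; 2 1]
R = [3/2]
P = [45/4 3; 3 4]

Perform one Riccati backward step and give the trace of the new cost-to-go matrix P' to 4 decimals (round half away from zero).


BᵀP = [-5.6250 -1.5000]
S = R + BᵀPB = [3/2] + [2.8125] = [4.3125]
BᵀPA = [0.1875 -6.7500]
K = S⁻¹·BᵀPA = [0.0435 -1.5652]
A−BK = [0.5217 1.2174; -2.0000 -3.0000]
AᵀP(A−BK) = [12.8043 19.0435; 19.0435 34.4348]
P' = Q + AᵀP(A−BK) = [20.8043 21.0435; 21.0435 35.4348]
tr(P') = 56.2391

56.2391


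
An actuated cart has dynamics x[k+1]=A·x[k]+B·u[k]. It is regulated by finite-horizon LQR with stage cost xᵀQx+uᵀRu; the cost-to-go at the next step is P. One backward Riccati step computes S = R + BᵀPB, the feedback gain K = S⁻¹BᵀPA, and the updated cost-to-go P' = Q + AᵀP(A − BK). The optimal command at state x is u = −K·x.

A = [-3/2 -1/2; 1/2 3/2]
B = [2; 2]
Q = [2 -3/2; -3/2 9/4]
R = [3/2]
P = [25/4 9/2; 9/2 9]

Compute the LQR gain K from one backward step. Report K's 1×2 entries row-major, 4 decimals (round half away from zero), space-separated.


BᵀP = [21.5000 27.0000]
S = R + BᵀPB = [3/2] + [97.0000] = [98.5000]
BᵀPA = [-18.7500 29.7500]
K = S⁻¹·BᵀPA = [-0.1904 0.3020]
A−BK = [-1.1193 -1.1041; 0.8807 0.8959]
AᵀP(A−BK) = [5.9933 5.8506; 5.8506 6.0771]
P' = Q + AᵀP(A−BK) = [7.9933 4.3506; 4.3506 8.3271]
tr(P') = 16.3204

-0.1904 0.3020


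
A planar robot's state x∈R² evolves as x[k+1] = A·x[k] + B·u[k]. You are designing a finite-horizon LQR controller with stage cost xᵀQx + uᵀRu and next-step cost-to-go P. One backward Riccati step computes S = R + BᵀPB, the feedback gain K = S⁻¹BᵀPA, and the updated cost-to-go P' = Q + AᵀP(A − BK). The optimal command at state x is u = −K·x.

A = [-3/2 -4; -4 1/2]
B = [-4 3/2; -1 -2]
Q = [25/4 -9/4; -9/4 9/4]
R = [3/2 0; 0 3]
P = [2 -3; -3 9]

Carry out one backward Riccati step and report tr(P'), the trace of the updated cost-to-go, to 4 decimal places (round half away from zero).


BᵀP = [-5.0000 3.0000; 9.0000 -22.5000]
S = R + BᵀPB = [3/2 0; 0 3] + [17.0000 -13.5000; -13.5000 58.5000] = [18.5000 -13.5000; -13.5000 61.5000]
BᵀPA = [-4.5000 21.5000; 76.5000 -47.2500]
K = S⁻¹·BᵀPA = [0.7912 0.7162; 1.4176 -0.6111]
A−BK = [-0.4615 -0.2184; -0.3736 -0.0059]
AᵀP(A−BK) = [7.6154 -1.7802; -1.7802 1.9777]
P' = Q + AᵀP(A−BK) = [13.8654 -4.0302; -4.0302 4.2277]
tr(P') = 18.0931

18.0931


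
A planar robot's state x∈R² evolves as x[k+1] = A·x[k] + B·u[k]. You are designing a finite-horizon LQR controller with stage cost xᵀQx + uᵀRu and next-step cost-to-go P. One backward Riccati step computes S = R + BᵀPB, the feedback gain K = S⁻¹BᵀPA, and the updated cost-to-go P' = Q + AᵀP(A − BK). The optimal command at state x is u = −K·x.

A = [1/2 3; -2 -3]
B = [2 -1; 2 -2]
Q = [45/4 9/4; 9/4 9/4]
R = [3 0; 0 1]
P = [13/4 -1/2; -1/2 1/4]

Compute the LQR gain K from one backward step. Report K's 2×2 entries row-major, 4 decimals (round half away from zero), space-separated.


0.3239 1.2784 0.1023 -0.3068

BᵀP = [5.5000 -0.5000; -2.2500 0.0000]
S = R + BᵀPB = [3 0; 0 1] + [10.0000 -4.5000; -4.5000 2.2500] = [13.0000 -4.5000; -4.5000 3.2500]
BᵀPA = [3.7500 18.0000; -1.1250 -6.7500]
K = S⁻¹·BᵀPA = [0.3239 1.2784; 0.1023 -0.3068]
A−BK = [-0.0455 0.1364; -2.4432 -6.1705]
AᵀP(A−BK) = [1.7131 4.9858; 4.9858 15.4176]
P' = Q + AᵀP(A−BK) = [12.9631 7.2358; 7.2358 17.6676]
tr(P') = 30.6307


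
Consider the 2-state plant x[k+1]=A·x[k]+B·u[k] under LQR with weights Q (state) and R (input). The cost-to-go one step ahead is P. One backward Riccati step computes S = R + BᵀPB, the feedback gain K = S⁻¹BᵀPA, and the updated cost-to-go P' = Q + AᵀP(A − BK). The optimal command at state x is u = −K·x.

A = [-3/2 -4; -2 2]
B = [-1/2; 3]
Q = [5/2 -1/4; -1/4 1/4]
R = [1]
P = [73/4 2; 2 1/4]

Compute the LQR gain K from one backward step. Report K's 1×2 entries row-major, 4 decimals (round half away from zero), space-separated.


BᵀP = [-3.1250 -0.2500]
S = R + BᵀPB = [1] + [0.8125] = [1.8125]
BᵀPA = [5.1875 12.0000]
K = S⁻¹·BᵀPA = [2.8621 6.6207]
A−BK = [-0.0690 -0.6897; -10.5862 -17.8621]
AᵀP(A−BK) = [39.2155 84.1552; 84.1552 181.5517]
P' = Q + AᵀP(A−BK) = [41.7155 83.9052; 83.9052 181.8017]
tr(P') = 223.5172

2.8621 6.6207


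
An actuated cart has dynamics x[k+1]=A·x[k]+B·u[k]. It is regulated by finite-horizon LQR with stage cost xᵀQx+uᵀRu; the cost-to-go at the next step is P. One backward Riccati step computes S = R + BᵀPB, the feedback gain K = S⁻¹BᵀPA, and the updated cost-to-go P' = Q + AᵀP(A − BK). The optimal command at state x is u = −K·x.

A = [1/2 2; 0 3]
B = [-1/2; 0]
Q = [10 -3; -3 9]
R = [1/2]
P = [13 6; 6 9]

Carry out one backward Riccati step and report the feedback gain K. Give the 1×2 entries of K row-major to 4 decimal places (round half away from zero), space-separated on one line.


BᵀP = [-6.5000 -3.0000]
S = R + BᵀPB = [1/2] + [3.2500] = [3.7500]
BᵀPA = [-3.2500 -22.0000]
K = S⁻¹·BᵀPA = [-0.8667 -5.8667]
A−BK = [0.0667 -0.9333; 0.0000 3.0000]
AᵀP(A−BK) = [0.4333 2.9333; 2.9333 75.9333]
P' = Q + AᵀP(A−BK) = [10.4333 -0.0667; -0.0667 84.9333]
tr(P') = 95.3667

-0.8667 -5.8667


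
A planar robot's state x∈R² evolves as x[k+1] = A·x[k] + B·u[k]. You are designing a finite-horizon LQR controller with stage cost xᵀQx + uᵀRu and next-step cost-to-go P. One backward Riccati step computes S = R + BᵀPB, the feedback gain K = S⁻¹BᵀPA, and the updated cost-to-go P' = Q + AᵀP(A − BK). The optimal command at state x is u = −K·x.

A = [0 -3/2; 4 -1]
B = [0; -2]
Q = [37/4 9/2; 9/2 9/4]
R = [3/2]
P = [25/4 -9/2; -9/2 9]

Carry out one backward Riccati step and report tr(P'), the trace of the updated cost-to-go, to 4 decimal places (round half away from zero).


26.2825

BᵀP = [9.0000 -18.0000]
S = R + BᵀPB = [3/2] + [36.0000] = [37.5000]
BᵀPA = [-72.0000 4.5000]
K = S⁻¹·BᵀPA = [-1.9200 0.1200]
A−BK = [0.0000 -1.5000; 0.1600 -0.7600]
AᵀP(A−BK) = [5.7600 -0.3600; -0.3600 9.0225]
P' = Q + AᵀP(A−BK) = [15.0100 4.1400; 4.1400 11.2725]
tr(P') = 26.2825


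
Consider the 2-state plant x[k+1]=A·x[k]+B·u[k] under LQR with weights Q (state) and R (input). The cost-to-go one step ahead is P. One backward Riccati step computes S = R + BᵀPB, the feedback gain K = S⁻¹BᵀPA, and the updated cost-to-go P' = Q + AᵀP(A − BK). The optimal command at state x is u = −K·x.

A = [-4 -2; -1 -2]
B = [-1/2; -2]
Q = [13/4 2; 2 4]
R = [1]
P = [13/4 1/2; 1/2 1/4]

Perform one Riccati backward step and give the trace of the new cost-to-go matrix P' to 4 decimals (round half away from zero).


36.3525

BᵀP = [-2.6250 -0.7500]
S = R + BᵀPB = [1] + [2.8125] = [3.8125]
BᵀPA = [11.2500 6.7500]
K = S⁻¹·BᵀPA = [2.9508 1.7705]
A−BK = [-2.5246 -1.1148; 4.9016 1.5410]
AᵀP(A−BK) = [23.0533 11.5820; 11.5820 6.0492]
P' = Q + AᵀP(A−BK) = [26.3033 13.5820; 13.5820 10.0492]
tr(P') = 36.3525


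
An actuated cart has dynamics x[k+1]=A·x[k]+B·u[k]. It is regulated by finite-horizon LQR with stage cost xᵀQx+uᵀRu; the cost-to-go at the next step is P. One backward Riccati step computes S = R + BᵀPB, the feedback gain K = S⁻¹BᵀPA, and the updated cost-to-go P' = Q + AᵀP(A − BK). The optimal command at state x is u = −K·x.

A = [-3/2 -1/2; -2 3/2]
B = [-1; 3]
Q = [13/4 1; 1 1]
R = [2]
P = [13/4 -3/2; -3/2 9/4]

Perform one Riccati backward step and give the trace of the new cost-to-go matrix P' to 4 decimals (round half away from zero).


11.3447

BᵀP = [-7.7500 8.2500]
S = R + BᵀPB = [2] + [32.5000] = [34.5000]
BᵀPA = [-4.8750 16.2500]
K = S⁻¹·BᵀPA = [-0.1413 0.4710]
A−BK = [-1.6413 -0.0290; -1.5761 0.0870]
AᵀP(A−BK) = [6.6236 -0.1413; -0.1413 0.4710]
P' = Q + AᵀP(A−BK) = [9.8736 0.8587; 0.8587 1.4710]
tr(P') = 11.3447


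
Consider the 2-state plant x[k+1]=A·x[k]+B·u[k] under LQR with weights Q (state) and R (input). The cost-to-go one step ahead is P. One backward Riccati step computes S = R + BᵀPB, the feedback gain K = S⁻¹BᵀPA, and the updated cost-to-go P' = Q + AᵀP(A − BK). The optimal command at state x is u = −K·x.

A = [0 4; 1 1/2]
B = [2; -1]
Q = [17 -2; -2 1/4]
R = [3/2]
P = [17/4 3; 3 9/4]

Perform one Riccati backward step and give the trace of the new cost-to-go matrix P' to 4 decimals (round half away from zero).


BᵀP = [5.5000 3.7500]
S = R + BᵀPB = [3/2] + [7.2500] = [8.7500]
BᵀPA = [3.7500 23.8750]
K = S⁻¹·BᵀPA = [0.4286 2.7286]
A−BK = [-0.8571 -1.4571; 1.4286 3.2286]
AᵀP(A−BK) = [0.6429 2.8929; 2.8929 15.4179]
P' = Q + AᵀP(A−BK) = [17.6429 0.8929; 0.8929 15.6679]
tr(P') = 33.3107

33.3107


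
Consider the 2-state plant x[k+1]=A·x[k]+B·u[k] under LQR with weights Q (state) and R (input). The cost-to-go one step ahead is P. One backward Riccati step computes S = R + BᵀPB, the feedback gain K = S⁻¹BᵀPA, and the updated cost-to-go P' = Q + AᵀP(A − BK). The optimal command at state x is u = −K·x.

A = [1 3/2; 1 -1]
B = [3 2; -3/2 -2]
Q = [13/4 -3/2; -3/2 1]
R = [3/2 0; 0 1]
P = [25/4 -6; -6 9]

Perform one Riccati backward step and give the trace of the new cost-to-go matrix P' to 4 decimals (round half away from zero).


BᵀP = [27.7500 -31.5000; 24.5000 -30.0000]
S = R + BᵀPB = [3/2 0; 0 1] + [130.5000 118.5000; 118.5000 109.0000] = [132.0000 118.5000; 118.5000 110.0000]
BᵀPA = [-3.7500 73.1250; -5.5000 66.7500]
K = S⁻¹·BᵀPA = [0.5008 0.2802; -0.5895 0.3049]
A−BK = [0.6766 0.0495; 0.5722 0.0302]
AᵀP(A−BK) = [1.8858 0.1030; 0.1030 0.2163]
P' = Q + AᵀP(A−BK) = [5.1358 -1.3970; -1.3970 1.2163]
tr(P') = 6.3521

6.3521


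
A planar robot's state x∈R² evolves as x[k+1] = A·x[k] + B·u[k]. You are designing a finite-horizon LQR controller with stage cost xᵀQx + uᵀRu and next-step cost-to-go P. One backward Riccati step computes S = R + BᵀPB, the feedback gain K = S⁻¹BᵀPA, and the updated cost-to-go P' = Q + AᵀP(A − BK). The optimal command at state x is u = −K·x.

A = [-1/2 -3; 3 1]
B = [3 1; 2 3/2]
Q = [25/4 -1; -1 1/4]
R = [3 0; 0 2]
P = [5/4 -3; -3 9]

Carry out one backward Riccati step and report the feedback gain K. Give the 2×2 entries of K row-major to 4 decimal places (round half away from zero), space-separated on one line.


BᵀP = [-2.2500 9.0000; -3.2500 10.5000]
S = R + BᵀPB = [3 0; 0 2] + [11.2500 11.2500; 11.2500 12.5000] = [14.2500 11.2500; 11.2500 14.5000]
BᵀPA = [28.1250 15.7500; 33.1250 20.2500]
K = S⁻¹·BᵀPA = [0.4391 0.0070; 1.9438 1.3911]
A−BK = [-3.7611 -4.4122; -0.7939 -1.1007]
AᵀP(A−BK) = [13.5744 11.0972; 11.0972 9.9696]
P' = Q + AᵀP(A−BK) = [19.8244 10.0972; 10.0972 10.2196]
tr(P') = 30.0439

0.4391 0.0070 1.9438 1.3911


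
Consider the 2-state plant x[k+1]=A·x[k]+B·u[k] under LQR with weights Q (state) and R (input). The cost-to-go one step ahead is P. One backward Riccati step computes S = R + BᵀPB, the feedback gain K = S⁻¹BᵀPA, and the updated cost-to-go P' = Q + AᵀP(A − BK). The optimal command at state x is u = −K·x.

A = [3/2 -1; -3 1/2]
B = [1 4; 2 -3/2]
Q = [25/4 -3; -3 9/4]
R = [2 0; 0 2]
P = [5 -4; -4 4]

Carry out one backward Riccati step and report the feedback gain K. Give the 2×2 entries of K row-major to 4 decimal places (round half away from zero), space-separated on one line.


BᵀP = [-3.0000 4.0000; 26.0000 -22.0000]
S = R + BᵀPB = [2 0; 0 2] + [5.0000 -18.0000; -18.0000 137.0000] = [7.0000 -18.0000; -18.0000 139.0000]
BᵀPA = [-16.5000 5.0000; 105.0000 -37.0000]
K = S⁻¹·BᵀPA = [-0.6217 0.0447; 0.6749 -0.2604]
A−BK = [-0.5778 -0.0031; -0.7442 0.0200]
AᵀP(A−BK) = [2.1287 -0.4206; -0.4206 0.1418]
P' = Q + AᵀP(A−BK) = [8.3787 -3.4206; -3.4206 2.3918]
tr(P') = 10.7704

-0.6217 0.0447 0.6749 -0.2604


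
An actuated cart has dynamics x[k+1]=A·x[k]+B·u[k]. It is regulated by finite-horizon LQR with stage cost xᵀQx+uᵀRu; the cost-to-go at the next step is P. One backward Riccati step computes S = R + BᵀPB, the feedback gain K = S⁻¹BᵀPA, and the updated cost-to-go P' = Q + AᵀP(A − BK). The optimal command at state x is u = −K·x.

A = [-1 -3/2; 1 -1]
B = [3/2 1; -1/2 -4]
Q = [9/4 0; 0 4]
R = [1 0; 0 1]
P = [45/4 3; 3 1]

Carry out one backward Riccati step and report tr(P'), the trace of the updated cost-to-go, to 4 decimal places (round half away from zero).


BᵀP = [15.3750 4.0000; -0.7500 -1.0000]
S = R + BᵀPB = [1 0; 0 1] + [21.0625 -0.6250; -0.6250 3.2500] = [22.0625 -0.6250; -0.6250 4.2500]
BᵀPA = [-11.3750 -27.0625; -0.2500 2.1250]
K = S⁻¹·BᵀPA = [-0.5194 -1.2175; -0.1352 0.3210]
A−BK = [-0.0857 0.0054; 0.1995 -0.3250]
AᵀP(A−BK) = [0.3079 0.6058; 0.6058 1.6809]
P' = Q + AᵀP(A−BK) = [2.5579 0.6058; 0.6058 5.6809]
tr(P') = 8.2388

8.2388


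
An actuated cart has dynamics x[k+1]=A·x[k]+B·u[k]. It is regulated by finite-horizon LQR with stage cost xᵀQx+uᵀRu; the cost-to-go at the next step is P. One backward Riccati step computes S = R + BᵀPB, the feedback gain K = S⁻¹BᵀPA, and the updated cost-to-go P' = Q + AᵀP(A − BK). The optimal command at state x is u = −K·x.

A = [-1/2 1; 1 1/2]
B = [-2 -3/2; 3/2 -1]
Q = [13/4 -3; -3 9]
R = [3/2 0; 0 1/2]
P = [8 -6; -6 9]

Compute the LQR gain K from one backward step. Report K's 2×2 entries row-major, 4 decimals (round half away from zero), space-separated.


BᵀP = [-25.0000 25.5000; -6.0000 0.0000]
S = R + BᵀPB = [3/2 0; 0 1/2] + [88.2500 12.0000; 12.0000 9.0000] = [89.7500 12.0000; 12.0000 9.5000]
BᵀPA = [38.0000 -12.2500; 3.0000 -6.0000]
K = S⁻¹·BᵀPA = [0.4586 -0.0626; -0.2635 -0.5525]
A−BK = [0.0220 0.0460; 0.0485 0.0415]
AᵀP(A−BK) = [0.3625 0.0370; 0.0370 0.1680]
P' = Q + AᵀP(A−BK) = [3.6125 -2.9630; -2.9630 9.1680]
tr(P') = 12.7805

0.4586 -0.0626 -0.2635 -0.5525


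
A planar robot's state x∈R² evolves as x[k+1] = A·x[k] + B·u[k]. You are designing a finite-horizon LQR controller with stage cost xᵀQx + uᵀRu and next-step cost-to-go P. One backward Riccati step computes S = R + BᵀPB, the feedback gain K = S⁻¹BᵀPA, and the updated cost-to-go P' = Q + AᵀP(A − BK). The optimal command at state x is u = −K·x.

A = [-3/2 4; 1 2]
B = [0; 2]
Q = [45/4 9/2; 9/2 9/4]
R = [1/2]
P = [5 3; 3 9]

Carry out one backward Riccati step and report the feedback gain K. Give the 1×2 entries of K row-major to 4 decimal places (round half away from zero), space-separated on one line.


BᵀP = [6.0000 18.0000]
S = R + BᵀPB = [1/2] + [36.0000] = [36.5000]
BᵀPA = [9.0000 60.0000]
K = S⁻¹·BᵀPA = [0.2466 1.6438]
A−BK = [-1.5000 4.0000; 0.5068 -1.2877]
AᵀP(A−BK) = [9.0308 -23.7945; -23.7945 65.3699]
P' = Q + AᵀP(A−BK) = [20.2808 -19.2945; -19.2945 67.6199]
tr(P') = 87.9007

0.2466 1.6438


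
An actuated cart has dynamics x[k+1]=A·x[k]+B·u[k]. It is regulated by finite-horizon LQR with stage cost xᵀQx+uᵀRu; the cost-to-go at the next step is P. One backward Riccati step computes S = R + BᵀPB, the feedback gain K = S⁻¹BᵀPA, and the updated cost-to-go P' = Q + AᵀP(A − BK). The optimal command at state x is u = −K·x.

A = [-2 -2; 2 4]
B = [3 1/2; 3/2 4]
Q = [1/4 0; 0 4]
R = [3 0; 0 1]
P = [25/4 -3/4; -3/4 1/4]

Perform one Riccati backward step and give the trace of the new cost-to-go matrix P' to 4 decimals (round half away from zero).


9.9517

BᵀP = [17.6250 -1.8750; 0.1250 0.6250]
S = R + BᵀPB = [3 0; 0 1] + [50.0625 1.3125; 1.3125 2.5625] = [53.0625 1.3125; 1.3125 3.5625]
BᵀPA = [-39.0000 -42.7500; 1.0000 2.2500]
K = S⁻¹·BᵀPA = [-0.7487 -0.8288; 0.5566 0.9369]
A−BK = [-0.0320 0.0180; 0.8969 1.4955]
AᵀP(A−BK) = [2.2422 2.7387; 2.7387 3.4595]
P' = Q + AᵀP(A−BK) = [2.4922 2.7387; 2.7387 7.4595]
tr(P') = 9.9517


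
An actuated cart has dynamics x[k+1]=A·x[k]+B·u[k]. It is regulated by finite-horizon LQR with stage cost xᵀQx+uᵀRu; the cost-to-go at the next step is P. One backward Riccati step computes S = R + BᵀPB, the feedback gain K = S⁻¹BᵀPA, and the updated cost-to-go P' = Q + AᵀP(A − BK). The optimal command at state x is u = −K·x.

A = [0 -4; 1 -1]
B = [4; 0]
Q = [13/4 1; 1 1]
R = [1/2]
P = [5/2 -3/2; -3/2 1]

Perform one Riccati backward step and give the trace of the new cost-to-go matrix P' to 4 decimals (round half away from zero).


4.8179

BᵀP = [10.0000 -6.0000]
S = R + BᵀPB = [1/2] + [40.0000] = [40.5000]
BᵀPA = [-6.0000 -34.0000]
K = S⁻¹·BᵀPA = [-0.1481 -0.8395]
A−BK = [0.5926 -0.6420; 1.0000 -1.0000]
AᵀP(A−BK) = [0.1111 -0.0370; -0.0370 0.4568]
P' = Q + AᵀP(A−BK) = [3.3611 0.9630; 0.9630 1.4568]
tr(P') = 4.8179


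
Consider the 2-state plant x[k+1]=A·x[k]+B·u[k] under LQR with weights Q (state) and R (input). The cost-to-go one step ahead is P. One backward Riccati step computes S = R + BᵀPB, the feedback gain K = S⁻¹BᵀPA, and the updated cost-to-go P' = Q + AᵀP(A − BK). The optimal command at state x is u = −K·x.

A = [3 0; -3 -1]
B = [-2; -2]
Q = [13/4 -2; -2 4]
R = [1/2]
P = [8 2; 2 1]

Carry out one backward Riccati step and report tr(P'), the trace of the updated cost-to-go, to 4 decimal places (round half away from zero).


18.9643

BᵀP = [-20.0000 -6.0000]
S = R + BᵀPB = [1/2] + [52.0000] = [52.5000]
BᵀPA = [-42.0000 6.0000]
K = S⁻¹·BᵀPA = [-0.8000 0.1143]
A−BK = [1.4000 0.2286; -4.6000 -0.7714]
AᵀP(A−BK) = [11.4000 1.8000; 1.8000 0.3143]
P' = Q + AᵀP(A−BK) = [14.6500 -0.2000; -0.2000 4.3143]
tr(P') = 18.9643


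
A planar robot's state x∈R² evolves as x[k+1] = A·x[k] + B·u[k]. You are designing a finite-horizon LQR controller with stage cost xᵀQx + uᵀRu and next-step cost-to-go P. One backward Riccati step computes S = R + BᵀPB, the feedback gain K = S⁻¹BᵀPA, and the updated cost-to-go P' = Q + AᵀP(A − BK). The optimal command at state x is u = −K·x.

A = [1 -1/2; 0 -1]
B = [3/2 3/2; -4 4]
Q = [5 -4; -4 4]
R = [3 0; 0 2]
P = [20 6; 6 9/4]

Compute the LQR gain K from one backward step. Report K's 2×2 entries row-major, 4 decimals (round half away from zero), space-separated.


BᵀP = [6.0000 0.0000; 54.0000 18.0000]
S = R + BᵀPB = [3 0; 0 2] + [9.0000 9.0000; 9.0000 153.0000] = [12.0000 9.0000; 9.0000 155.0000]
BᵀPA = [6.0000 -3.0000; 54.0000 -45.0000]
K = S⁻¹·BᵀPA = [0.2496 -0.0337; 0.3339 -0.2884]
A−BK = [0.1248 -0.0169; -0.3373 0.0185]
AᵀP(A−BK) = [0.4722 -0.2260; -0.2260 0.1724]
P' = Q + AᵀP(A−BK) = [5.4722 -4.2260; -4.2260 4.1724]
tr(P') = 9.6446

0.2496 -0.0337 0.3339 -0.2884


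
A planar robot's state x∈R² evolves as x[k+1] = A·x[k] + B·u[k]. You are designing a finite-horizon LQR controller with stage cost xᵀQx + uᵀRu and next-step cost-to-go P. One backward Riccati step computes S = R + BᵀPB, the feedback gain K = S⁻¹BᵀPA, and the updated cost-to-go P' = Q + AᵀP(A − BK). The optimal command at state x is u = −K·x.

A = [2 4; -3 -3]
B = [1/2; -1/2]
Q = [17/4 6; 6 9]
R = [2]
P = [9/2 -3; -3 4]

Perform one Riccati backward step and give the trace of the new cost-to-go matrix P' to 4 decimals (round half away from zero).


BᵀP = [3.7500 -3.5000]
S = R + BᵀPB = [2] + [3.6250] = [5.6250]
BᵀPA = [18.0000 25.5000]
K = S⁻¹·BᵀPA = [3.2000 4.5333]
A−BK = [0.4000 1.7333; -1.4000 -0.7333]
AᵀP(A−BK) = [32.4000 44.4000; 44.4000 64.4000]
P' = Q + AᵀP(A−BK) = [36.6500 50.4000; 50.4000 73.4000]
tr(P') = 110.0500

110.0500


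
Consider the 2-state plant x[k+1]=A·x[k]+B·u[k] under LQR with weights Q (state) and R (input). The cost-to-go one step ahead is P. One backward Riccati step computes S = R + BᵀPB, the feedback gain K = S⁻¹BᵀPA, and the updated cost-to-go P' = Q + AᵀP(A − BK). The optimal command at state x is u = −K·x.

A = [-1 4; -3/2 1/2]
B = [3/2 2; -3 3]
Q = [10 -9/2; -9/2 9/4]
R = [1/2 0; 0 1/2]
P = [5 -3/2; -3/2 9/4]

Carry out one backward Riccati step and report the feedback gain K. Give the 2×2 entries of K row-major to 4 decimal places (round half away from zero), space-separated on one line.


0.0007 1.0342 -0.4889 1.1858

BᵀP = [12.0000 -9.0000; 5.5000 3.7500]
S = R + BᵀPB = [1/2 0; 0 1/2] + [45.0000 -3.0000; -3.0000 22.2500] = [45.5000 -3.0000; -3.0000 22.7500]
BᵀPA = [1.5000 43.5000; -11.1250 23.8750]
K = S⁻¹·BᵀPA = [0.0007 1.0342; -0.4889 1.1858]
A−BK = [-0.0233 0.0770; -0.0311 0.0452]
AᵀP(A−BK) = [0.1222 -0.2965; -0.2965 1.2617]
P' = Q + AᵀP(A−BK) = [10.1222 -4.7965; -4.7965 3.5117]
tr(P') = 13.6339


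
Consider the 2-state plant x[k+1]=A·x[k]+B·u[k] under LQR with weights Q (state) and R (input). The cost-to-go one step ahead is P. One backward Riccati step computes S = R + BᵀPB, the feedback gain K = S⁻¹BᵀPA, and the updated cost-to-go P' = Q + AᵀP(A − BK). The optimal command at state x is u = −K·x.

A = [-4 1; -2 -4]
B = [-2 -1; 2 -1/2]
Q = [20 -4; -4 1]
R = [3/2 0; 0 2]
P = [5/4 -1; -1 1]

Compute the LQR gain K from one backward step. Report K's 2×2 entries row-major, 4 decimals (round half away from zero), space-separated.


0.5000 -1.1094 0.3000 0.0094

BᵀP = [-4.5000 4.0000; -0.7500 0.5000]
S = R + BᵀPB = [3/2 0; 0 2] + [17.0000 2.5000; 2.5000 0.5000] = [18.5000 2.5000; 2.5000 2.5000]
BᵀPA = [10.0000 -20.5000; 2.0000 -2.7500]
K = S⁻¹·BᵀPA = [0.5000 -1.1094; 0.3000 0.0094]
A−BK = [-2.7000 -1.2094; -2.8500 -1.7766]
AᵀP(A−BK) = [2.4000 0.0750; 0.0750 2.5336]
P' = Q + AᵀP(A−BK) = [22.4000 -3.9250; -3.9250 3.5336]
tr(P') = 25.9336


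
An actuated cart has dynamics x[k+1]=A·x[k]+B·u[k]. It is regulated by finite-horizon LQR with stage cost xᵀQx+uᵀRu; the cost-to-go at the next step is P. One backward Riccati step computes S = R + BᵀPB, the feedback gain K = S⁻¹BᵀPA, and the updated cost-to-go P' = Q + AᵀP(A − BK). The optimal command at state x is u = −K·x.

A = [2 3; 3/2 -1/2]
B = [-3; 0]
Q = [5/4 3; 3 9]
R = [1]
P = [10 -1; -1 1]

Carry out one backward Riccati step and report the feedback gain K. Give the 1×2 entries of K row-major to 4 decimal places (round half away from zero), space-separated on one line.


-0.6099 -1.0055

BᵀP = [-30.0000 3.0000]
S = R + BᵀPB = [1] + [90.0000] = [91.0000]
BᵀPA = [-55.5000 -91.5000]
K = S⁻¹·BᵀPA = [-0.6099 -1.0055]
A−BK = [0.1703 -0.0165; 1.5000 -0.5000]
AᵀP(A−BK) = [2.4011 -0.0549; -0.0549 1.2473]
P' = Q + AᵀP(A−BK) = [3.6511 2.9451; 2.9451 10.2473]
tr(P') = 13.8984


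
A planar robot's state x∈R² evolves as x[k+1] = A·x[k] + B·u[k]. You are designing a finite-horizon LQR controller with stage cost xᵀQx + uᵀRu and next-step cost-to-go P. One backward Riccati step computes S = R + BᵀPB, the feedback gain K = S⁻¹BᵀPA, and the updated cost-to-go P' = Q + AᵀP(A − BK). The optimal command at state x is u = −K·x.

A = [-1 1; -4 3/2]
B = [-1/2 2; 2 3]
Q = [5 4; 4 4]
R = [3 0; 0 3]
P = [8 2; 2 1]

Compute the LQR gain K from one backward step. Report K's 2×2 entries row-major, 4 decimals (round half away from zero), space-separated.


BᵀP = [0.0000 1.0000; 22.0000 7.0000]
S = R + BᵀPB = [3 0; 0 3] + [2.0000 3.0000; 3.0000 65.0000] = [5.0000 3.0000; 3.0000 68.0000]
BᵀPA = [-4.0000 1.5000; -50.0000 32.5000]
K = S⁻¹·BᵀPA = [-0.3686 0.0136; -0.7190 0.4773]
A−BK = [0.2538 0.0521; -1.1057 0.0408]
AᵀP(A−BK) = [2.5740 -1.0785; -1.0785 0.7160]
P' = Q + AᵀP(A−BK) = [7.5740 2.9215; 2.9215 4.7160]
tr(P') = 12.2900

-0.3686 0.0136 -0.7190 0.4773


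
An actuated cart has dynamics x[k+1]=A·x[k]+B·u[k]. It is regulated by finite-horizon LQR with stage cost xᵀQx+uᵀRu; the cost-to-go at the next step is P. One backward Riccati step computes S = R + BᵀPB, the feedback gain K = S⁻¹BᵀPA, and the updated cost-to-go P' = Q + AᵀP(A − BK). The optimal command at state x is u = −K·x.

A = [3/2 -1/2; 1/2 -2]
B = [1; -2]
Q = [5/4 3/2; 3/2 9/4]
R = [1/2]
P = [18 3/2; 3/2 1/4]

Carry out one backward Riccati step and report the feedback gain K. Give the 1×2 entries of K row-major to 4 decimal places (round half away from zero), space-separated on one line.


1.7037 -0.7037

BᵀP = [15.0000 1.0000]
S = R + BᵀPB = [1/2] + [13.0000] = [13.5000]
BᵀPA = [23.0000 -9.5000]
K = S⁻¹·BᵀPA = [1.7037 -0.7037]
A−BK = [-0.2037 0.2037; 3.9074 -3.4074]
AᵀP(A−BK) = [3.6273 -2.4398; -2.4398 1.8148]
P' = Q + AᵀP(A−BK) = [4.8773 -0.9398; -0.9398 4.0648]
tr(P') = 8.9421


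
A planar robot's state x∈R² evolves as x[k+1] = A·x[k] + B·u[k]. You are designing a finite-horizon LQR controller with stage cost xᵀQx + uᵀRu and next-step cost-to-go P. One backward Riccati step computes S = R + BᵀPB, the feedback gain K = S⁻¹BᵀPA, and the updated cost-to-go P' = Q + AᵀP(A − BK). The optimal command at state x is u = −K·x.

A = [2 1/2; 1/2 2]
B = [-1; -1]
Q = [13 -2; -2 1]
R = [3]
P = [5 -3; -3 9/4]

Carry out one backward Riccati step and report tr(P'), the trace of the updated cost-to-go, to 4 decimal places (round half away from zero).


29.6618

BᵀP = [-2.0000 0.7500]
S = R + BᵀPB = [3] + [1.2500] = [4.2500]
BᵀPA = [-3.6250 0.5000]
K = S⁻¹·BᵀPA = [-0.8529 0.1176]
A−BK = [1.1471 0.6176; -0.3529 2.1176]
AᵀP(A−BK) = [11.4706 -5.0735; -5.0735 4.1912]
P' = Q + AᵀP(A−BK) = [24.4706 -7.0735; -7.0735 5.1912]
tr(P') = 29.6618


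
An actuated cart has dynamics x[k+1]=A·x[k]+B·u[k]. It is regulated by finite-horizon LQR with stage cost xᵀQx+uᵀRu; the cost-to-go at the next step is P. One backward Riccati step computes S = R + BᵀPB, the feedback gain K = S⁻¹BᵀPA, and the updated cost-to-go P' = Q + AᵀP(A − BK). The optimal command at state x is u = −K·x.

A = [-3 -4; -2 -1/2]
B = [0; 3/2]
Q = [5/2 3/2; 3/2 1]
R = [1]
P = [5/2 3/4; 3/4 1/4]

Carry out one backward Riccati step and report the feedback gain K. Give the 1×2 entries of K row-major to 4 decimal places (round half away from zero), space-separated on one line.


-2.6400 -3.0000

BᵀP = [1.1250 0.3750]
S = R + BᵀPB = [1] + [0.5625] = [1.5625]
BᵀPA = [-4.1250 -4.6875]
K = S⁻¹·BᵀPA = [-2.6400 -3.0000]
A−BK = [-3.0000 -4.0000; 1.9600 4.0000]
AᵀP(A−BK) = [21.6100 25.0000; 25.0000 29.0000]
P' = Q + AᵀP(A−BK) = [24.1100 26.5000; 26.5000 30.0000]
tr(P') = 54.1100


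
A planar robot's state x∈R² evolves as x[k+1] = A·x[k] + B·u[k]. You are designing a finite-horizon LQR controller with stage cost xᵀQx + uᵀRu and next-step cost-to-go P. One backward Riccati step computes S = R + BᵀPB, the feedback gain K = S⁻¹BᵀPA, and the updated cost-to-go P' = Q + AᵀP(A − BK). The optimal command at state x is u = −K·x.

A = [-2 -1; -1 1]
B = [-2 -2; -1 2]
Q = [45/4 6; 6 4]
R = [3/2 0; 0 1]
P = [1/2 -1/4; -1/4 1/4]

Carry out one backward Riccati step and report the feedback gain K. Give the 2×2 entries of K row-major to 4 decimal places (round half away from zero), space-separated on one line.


0.2800 0.0800 0.2400 0.3900

BᵀP = [-0.7500 0.2500; -1.5000 1.0000]
S = R + BᵀPB = [3/2 0; 0 1] + [1.2500 2.0000; 2.0000 5.0000] = [2.7500 2.0000; 2.0000 6.0000]
BᵀPA = [1.2500 1.0000; 2.0000 2.5000]
K = S⁻¹·BᵀPA = [0.2800 0.0800; 0.2400 0.3900]
A−BK = [-0.9600 -0.0600; -1.2000 0.3000]
AᵀP(A−BK) = [0.4200 0.1200; 0.1200 0.1950]
P' = Q + AᵀP(A−BK) = [11.6700 6.1200; 6.1200 4.1950]
tr(P') = 15.8650


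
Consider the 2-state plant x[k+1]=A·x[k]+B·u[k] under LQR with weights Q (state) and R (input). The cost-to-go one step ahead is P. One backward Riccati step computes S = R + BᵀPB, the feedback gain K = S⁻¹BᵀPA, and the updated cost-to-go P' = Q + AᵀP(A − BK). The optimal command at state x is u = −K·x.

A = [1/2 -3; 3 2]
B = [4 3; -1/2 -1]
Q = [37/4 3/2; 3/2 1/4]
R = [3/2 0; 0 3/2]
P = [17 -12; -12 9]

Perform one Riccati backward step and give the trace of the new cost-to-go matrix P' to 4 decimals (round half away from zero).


BᵀP = [74.0000 -52.5000; 63.0000 -45.0000]
S = R + BᵀPB = [3/2 0; 0 3/2] + [322.2500 274.5000; 274.5000 234.0000] = [323.7500 274.5000; 274.5000 235.5000]
BᵀPA = [-120.5000 -327.0000; -103.5000 -279.0000]
K = S⁻¹·BᵀPA = [0.0370 -0.4738; -0.4826 -0.6325]
A−BK = [1.7999 0.7925; 2.5359 1.1306]
AᵀP(A−BK) = [3.7576 1.9486; 1.9486 1.6140]
P' = Q + AᵀP(A−BK) = [13.0076 3.4486; 3.4486 1.8640]
tr(P') = 14.8716

14.8716


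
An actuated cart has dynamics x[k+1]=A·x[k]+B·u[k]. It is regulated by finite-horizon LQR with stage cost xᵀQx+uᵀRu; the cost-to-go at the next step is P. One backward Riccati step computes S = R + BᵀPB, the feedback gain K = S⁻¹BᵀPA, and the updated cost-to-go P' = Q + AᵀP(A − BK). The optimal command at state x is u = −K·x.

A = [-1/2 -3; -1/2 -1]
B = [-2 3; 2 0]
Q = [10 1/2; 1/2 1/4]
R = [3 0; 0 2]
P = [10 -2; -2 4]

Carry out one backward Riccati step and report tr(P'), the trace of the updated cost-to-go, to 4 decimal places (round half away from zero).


14.1066

BᵀP = [-24.0000 12.0000; 30.0000 -6.0000]
S = R + BᵀPB = [3 0; 0 2] + [72.0000 -72.0000; -72.0000 90.0000] = [75.0000 -72.0000; -72.0000 92.0000]
BᵀPA = [6.0000 60.0000; -12.0000 -84.0000]
K = S⁻¹·BᵀPA = [-0.1818 -0.3077; -0.2727 -1.1538]
A−BK = [-0.0455 -0.1538; -0.1364 -0.3846]
AᵀP(A−BK) = [0.3182 1.0000; 1.0000 3.5385]
P' = Q + AᵀP(A−BK) = [10.3182 1.5000; 1.5000 3.7885]
tr(P') = 14.1066


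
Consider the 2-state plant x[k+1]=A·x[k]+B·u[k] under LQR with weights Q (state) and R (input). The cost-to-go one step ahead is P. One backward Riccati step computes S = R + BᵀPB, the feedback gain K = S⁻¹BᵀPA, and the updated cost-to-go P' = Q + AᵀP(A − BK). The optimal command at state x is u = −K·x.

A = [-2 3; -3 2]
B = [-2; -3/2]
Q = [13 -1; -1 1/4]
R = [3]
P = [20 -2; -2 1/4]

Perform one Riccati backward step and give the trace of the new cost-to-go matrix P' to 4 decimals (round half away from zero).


BᵀP = [-37.0000 3.6250]
S = R + BᵀPB = [3] + [68.5625] = [71.5625]
BᵀPA = [63.1250 -103.7500]
K = S⁻¹·BᵀPA = [0.8821 -1.4498]
A−BK = [-0.2358 0.1004; -1.6769 -0.1747]
AᵀP(A−BK) = [2.5677 -3.9825; -3.9825 6.5852]
P' = Q + AᵀP(A−BK) = [15.5677 -4.9825; -4.9825 6.8352]
tr(P') = 22.4028

22.4028


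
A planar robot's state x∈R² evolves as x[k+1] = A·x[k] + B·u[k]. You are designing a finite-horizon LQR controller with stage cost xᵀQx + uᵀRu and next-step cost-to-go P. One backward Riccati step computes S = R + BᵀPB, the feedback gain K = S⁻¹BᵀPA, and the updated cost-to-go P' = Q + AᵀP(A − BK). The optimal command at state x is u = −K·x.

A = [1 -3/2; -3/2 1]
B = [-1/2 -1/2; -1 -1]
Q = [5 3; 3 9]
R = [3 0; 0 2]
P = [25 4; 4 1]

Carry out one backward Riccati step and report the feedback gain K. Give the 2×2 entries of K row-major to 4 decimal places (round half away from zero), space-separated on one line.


BᵀP = [-16.5000 -3.0000; -16.5000 -3.0000]
S = R + BᵀPB = [3 0; 0 2] + [11.2500 11.2500; 11.2500 11.2500] = [14.2500 11.2500; 11.2500 13.2500]
BᵀPA = [-12.0000 21.7500; -12.0000 21.7500]
K = S⁻¹·BᵀPA = [-0.3855 0.6988; -0.5783 1.0482]
A−BK = [0.5181 -0.6265; -2.4639 2.7470]
AᵀP(A−BK) = [3.6837 -5.0361; -5.0361 7.2530]
P' = Q + AᵀP(A−BK) = [8.6837 -2.0361; -2.0361 16.2530]
tr(P') = 24.9367

-0.3855 0.6988 -0.5783 1.0482


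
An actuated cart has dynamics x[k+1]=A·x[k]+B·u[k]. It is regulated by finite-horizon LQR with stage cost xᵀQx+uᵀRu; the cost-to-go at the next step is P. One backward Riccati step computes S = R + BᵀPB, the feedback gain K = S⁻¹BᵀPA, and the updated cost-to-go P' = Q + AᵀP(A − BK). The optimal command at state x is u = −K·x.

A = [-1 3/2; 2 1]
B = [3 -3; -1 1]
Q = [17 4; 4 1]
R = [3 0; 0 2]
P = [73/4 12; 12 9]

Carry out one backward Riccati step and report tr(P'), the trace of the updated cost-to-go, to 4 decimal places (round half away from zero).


BᵀP = [42.7500 27.0000; -42.7500 -27.0000]
S = R + BᵀPB = [3 0; 0 2] + [101.2500 -101.2500; -101.2500 101.2500] = [104.2500 -101.2500; -101.2500 103.2500]
BᵀPA = [11.2500 91.1250; -11.2500 -91.1250]
K = S⁻¹·BᵀPA = [0.0439 0.3558; -0.0659 -0.5337]
A−BK = [-1.3294 -1.1684; 2.1098 1.8895]
AᵀP(A−BK) = [5.0146 4.6186; 4.6186 5.0106]
P' = Q + AᵀP(A−BK) = [22.0146 8.6186; 8.6186 6.0106]
tr(P') = 28.0253

28.0253


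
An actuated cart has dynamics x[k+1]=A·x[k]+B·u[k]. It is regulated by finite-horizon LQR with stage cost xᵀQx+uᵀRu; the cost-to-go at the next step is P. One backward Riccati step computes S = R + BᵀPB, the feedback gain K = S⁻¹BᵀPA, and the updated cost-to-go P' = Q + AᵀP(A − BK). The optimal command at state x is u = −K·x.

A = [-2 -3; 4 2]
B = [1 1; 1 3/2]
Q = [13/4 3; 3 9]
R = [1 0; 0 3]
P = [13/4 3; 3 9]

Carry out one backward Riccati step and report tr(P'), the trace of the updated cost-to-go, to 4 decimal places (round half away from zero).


BᵀP = [6.2500 12.0000; 7.7500 16.5000]
S = R + BᵀPB = [1 0; 0 3] + [18.2500 24.2500; 24.2500 32.5000] = [19.2500 24.2500; 24.2500 35.5000]
BᵀPA = [35.5000 5.2500; 50.5000 9.7500]
K = S⁻¹·BᵀPA = [0.3738 -0.5252; 1.1672 0.6334]
A−BK = [-3.5410 -3.1082; 1.8754 1.5751]
AᵀP(A−BK) = [36.7869 30.1574; 30.1574 25.8315]
P' = Q + AᵀP(A−BK) = [40.0369 33.1574; 33.1574 34.8315]
tr(P') = 74.8684

74.8684


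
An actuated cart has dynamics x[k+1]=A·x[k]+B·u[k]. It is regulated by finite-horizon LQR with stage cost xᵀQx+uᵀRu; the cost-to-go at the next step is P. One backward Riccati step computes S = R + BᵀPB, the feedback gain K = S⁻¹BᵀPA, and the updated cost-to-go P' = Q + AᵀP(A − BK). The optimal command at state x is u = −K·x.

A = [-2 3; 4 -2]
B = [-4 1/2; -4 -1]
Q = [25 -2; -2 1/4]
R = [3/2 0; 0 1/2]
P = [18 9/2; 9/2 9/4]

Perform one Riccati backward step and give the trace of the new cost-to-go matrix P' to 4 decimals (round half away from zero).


BᵀP = [-90.0000 -27.0000; 4.5000 0.0000]
S = R + BᵀPB = [3/2 0; 0 1/2] + [468.0000 -18.0000; -18.0000 2.2500] = [469.5000 -18.0000; -18.0000 2.7500]
BᵀPA = [72.0000 -216.0000; -9.0000 13.5000]
K = S⁻¹·BᵀPA = [0.0372 -0.3629; -3.0291 2.5335]
A−BK = [-0.3366 0.2815; 1.1198 -0.9182]
AᵀP(A−BK) = [6.0582 -5.0671; -5.0671 4.4040]
P' = Q + AᵀP(A−BK) = [31.0582 -7.0671; -7.0671 4.6540]
tr(P') = 35.7122

35.7122


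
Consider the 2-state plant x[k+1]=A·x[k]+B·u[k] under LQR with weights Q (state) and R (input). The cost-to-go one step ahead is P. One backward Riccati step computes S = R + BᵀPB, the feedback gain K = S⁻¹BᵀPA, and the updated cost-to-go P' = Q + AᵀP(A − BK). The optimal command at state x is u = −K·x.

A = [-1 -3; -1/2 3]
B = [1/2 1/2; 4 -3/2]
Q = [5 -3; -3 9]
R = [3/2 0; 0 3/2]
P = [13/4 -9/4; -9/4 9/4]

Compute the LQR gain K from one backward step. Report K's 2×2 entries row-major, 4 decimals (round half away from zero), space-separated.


-0.0758 0.6688 -0.3651 -1.6869

BᵀP = [-7.3750 7.8750; 5.0000 -4.5000]
S = R + BᵀPB = [3/2 0; 0 3/2] + [27.8125 -15.5000; -15.5000 9.2500] = [29.3125 -15.5000; -15.5000 10.7500]
BᵀPA = [3.4375 45.7500; -2.7500 -28.5000]
K = S⁻¹·BᵀPA = [-0.0758 0.6688; -0.3651 -1.6869]
A−BK = [-0.7796 -2.4909; -0.7445 -2.2054]
AᵀP(A−BK) = [0.8190 2.8121; 2.8121 11.3275]
P' = Q + AᵀP(A−BK) = [5.8190 -0.1879; -0.1879 20.3275]
tr(P') = 26.1465


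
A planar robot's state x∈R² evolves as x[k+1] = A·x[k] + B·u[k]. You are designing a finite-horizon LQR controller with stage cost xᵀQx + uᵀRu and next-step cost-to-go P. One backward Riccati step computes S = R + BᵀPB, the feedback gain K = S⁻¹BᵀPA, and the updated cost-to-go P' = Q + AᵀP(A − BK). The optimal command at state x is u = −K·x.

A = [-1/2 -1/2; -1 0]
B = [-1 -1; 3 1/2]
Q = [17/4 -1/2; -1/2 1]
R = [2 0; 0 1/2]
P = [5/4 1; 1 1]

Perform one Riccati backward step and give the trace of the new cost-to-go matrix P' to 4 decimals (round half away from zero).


BᵀP = [1.7500 2.0000; -0.7500 -0.5000]
S = R + BᵀPB = [2 0; 0 1/2] + [4.2500 -0.7500; -0.7500 0.5000] = [6.2500 -0.7500; -0.7500 1.0000]
BᵀPA = [-2.8750 -0.8750; 0.8750 0.3750]
K = S⁻¹·BᵀPA = [-0.3901 -0.1044; 0.5824 0.2967]
A−BK = [-0.3077 -0.3077; -0.1209 0.1648]
AᵀP(A−BK) = [0.6813 0.2527; 0.2527 0.1099]
P' = Q + AᵀP(A−BK) = [4.9313 -0.2473; -0.2473 1.1099]
tr(P') = 6.0412

6.0412


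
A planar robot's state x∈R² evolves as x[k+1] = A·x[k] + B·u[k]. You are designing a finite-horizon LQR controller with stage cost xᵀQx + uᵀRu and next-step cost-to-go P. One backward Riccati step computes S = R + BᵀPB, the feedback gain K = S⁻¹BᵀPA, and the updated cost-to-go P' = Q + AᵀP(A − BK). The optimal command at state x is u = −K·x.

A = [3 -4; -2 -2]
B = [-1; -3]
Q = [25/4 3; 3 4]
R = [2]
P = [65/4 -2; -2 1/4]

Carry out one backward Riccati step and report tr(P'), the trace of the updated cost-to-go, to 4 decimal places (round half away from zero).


BᵀP = [-10.2500 1.2500]
S = R + BᵀPB = [2] + [6.5000] = [8.5000]
BᵀPA = [-33.2500 38.5000]
K = S⁻¹·BᵀPA = [-3.9118 4.5294]
A−BK = [-0.9118 0.5294; -13.7353 11.5882]
AᵀP(A−BK) = [41.1838 -47.3971; -47.3971 54.6176]
P' = Q + AᵀP(A−BK) = [47.4338 -44.3971; -44.3971 58.6176]
tr(P') = 106.0515

106.0515


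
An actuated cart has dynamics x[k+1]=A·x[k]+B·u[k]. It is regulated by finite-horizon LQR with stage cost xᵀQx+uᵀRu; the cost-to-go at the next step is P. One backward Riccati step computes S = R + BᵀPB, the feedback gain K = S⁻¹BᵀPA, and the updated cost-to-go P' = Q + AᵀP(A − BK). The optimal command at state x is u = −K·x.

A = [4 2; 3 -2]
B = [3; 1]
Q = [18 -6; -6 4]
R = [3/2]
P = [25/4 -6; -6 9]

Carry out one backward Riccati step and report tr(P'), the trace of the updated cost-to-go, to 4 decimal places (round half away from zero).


87.7317

BᵀP = [12.7500 -9.0000]
S = R + BᵀPB = [3/2] + [29.2500] = [30.7500]
BᵀPA = [24.0000 43.5000]
K = S⁻¹·BᵀPA = [0.7805 1.4146]
A−BK = [1.6585 -2.2439; 2.2195 -3.4146]
AᵀP(A−BK) = [18.2683 -25.9512; -25.9512 47.4634]
P' = Q + AᵀP(A−BK) = [36.2683 -31.9512; -31.9512 51.4634]
tr(P') = 87.7317
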